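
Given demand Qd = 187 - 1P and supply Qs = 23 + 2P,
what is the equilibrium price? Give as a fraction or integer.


At equilibrium, Qd = Qs.
187 - 1P = 23 + 2P
187 - 23 = 1P + 2P
164 = 3P
P* = 164/3 = 164/3

164/3


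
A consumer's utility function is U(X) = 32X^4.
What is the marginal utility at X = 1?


MU = dU/dX = 32*4*X^(4-1)
MU = 128*X^3
At X = 1:
MU = 128 * 1^3
MU = 128 * 1 = 128

128


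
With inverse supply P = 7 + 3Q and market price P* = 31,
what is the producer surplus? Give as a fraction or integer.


Minimum supply price (at Q=0): P_min = 7
Quantity supplied at P* = 31:
Q* = (31 - 7)/3 = 8
PS = (1/2) * Q* * (P* - P_min)
PS = (1/2) * 8 * (31 - 7)
PS = (1/2) * 8 * 24 = 96

96


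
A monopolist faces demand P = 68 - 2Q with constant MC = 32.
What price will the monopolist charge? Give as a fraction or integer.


MR = 68 - 4Q
Set MR = MC: 68 - 4Q = 32
Q* = 9
Substitute into demand:
P* = 68 - 2*9 = 50

50


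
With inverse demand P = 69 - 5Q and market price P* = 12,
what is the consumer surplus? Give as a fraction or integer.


Maximum willingness to pay (at Q=0): P_max = 69
Quantity demanded at P* = 12:
Q* = (69 - 12)/5 = 57/5
CS = (1/2) * Q* * (P_max - P*)
CS = (1/2) * 57/5 * (69 - 12)
CS = (1/2) * 57/5 * 57 = 3249/10

3249/10


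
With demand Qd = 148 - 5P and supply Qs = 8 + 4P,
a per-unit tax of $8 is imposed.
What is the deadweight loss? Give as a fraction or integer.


Pre-tax equilibrium quantity: Q* = 632/9
Post-tax equilibrium quantity: Q_tax = 472/9
Reduction in quantity: Q* - Q_tax = 160/9
DWL = (1/2) * tax * (Q* - Q_tax)
DWL = (1/2) * 8 * 160/9 = 640/9

640/9


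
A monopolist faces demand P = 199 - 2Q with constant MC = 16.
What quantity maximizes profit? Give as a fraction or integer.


TR = P*Q = (199 - 2Q)Q = 199Q - 2Q^2
MR = dTR/dQ = 199 - 4Q
Set MR = MC:
199 - 4Q = 16
183 = 4Q
Q* = 183/4 = 183/4

183/4


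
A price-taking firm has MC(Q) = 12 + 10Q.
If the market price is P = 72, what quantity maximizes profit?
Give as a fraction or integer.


In perfect competition, profit is maximized where P = MC.
72 = 12 + 10Q
60 = 10Q
Q* = 60/10 = 6

6


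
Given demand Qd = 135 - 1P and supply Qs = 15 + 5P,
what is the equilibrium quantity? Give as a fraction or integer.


First find equilibrium price:
135 - 1P = 15 + 5P
P* = 120/6 = 20
Then substitute into demand:
Q* = 135 - 1 * 20 = 115

115


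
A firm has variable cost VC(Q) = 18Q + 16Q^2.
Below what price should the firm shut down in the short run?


AVC(Q) = VC(Q)/Q = 18 + 16Q
AVC is increasing in Q, so minimum AVC is at Q -> 0+.
Min AVC = 18
The firm should shut down if P < 18.

18


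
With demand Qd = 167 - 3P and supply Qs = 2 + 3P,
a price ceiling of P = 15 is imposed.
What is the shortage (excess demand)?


At P = 15:
Qd = 167 - 3*15 = 122
Qs = 2 + 3*15 = 47
Shortage = Qd - Qs = 122 - 47 = 75

75


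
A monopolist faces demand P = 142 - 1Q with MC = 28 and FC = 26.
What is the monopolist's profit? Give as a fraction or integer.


MR = MC: 142 - 2Q = 28
Q* = 57
P* = 142 - 1*57 = 85
Profit = (P* - MC)*Q* - FC
= (85 - 28)*57 - 26
= 57*57 - 26
= 3249 - 26 = 3223

3223


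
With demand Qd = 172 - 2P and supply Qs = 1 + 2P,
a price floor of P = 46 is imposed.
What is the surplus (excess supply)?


At P = 46:
Qd = 172 - 2*46 = 80
Qs = 1 + 2*46 = 93
Surplus = Qs - Qd = 93 - 80 = 13

13


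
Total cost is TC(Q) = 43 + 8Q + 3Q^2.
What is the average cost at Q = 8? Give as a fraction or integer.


TC(8) = 43 + 8*8 + 3*8^2
TC(8) = 43 + 64 + 192 = 299
AC = TC/Q = 299/8 = 299/8

299/8


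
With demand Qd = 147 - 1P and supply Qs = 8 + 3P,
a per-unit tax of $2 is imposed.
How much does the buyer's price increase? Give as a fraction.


With a per-unit tax, the buyer's price increase depends on relative slopes.
Supply slope: d = 3, Demand slope: b = 1
Buyer's price increase = d * tax / (b + d)
= 3 * 2 / (1 + 3)
= 6 / 4 = 3/2

3/2


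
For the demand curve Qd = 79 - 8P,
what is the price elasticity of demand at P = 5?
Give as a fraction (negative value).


dQ/dP = -8
At P = 5: Q = 79 - 8*5 = 39
E = (dQ/dP)(P/Q) = (-8)(5/39) = -40/39

-40/39


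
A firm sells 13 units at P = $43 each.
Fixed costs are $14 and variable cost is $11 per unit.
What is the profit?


Total Revenue = P * Q = 43 * 13 = $559
Total Cost = FC + VC*Q = 14 + 11*13 = $157
Profit = TR - TC = 559 - 157 = $402

$402


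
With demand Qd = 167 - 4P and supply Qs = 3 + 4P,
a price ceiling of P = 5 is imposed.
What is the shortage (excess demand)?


At P = 5:
Qd = 167 - 4*5 = 147
Qs = 3 + 4*5 = 23
Shortage = Qd - Qs = 147 - 23 = 124

124


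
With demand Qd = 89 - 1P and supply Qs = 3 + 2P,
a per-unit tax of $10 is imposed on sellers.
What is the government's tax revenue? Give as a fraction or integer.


With tax on sellers, new supply: Qs' = 3 + 2(P - 10)
= 2P - 17
New equilibrium quantity:
Q_new = 161/3
Tax revenue = tax * Q_new = 10 * 161/3 = 1610/3

1610/3


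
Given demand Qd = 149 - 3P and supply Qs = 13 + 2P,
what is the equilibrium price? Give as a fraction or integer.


At equilibrium, Qd = Qs.
149 - 3P = 13 + 2P
149 - 13 = 3P + 2P
136 = 5P
P* = 136/5 = 136/5

136/5


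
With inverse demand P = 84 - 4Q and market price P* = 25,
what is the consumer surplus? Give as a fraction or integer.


Maximum willingness to pay (at Q=0): P_max = 84
Quantity demanded at P* = 25:
Q* = (84 - 25)/4 = 59/4
CS = (1/2) * Q* * (P_max - P*)
CS = (1/2) * 59/4 * (84 - 25)
CS = (1/2) * 59/4 * 59 = 3481/8

3481/8


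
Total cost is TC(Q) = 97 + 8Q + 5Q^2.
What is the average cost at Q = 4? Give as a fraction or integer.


TC(4) = 97 + 8*4 + 5*4^2
TC(4) = 97 + 32 + 80 = 209
AC = TC/Q = 209/4 = 209/4

209/4


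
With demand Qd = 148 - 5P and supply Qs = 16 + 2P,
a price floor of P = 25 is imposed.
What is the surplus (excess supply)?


At P = 25:
Qd = 148 - 5*25 = 23
Qs = 16 + 2*25 = 66
Surplus = Qs - Qd = 66 - 23 = 43

43


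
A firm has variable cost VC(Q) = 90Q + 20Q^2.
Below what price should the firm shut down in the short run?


AVC(Q) = VC(Q)/Q = 90 + 20Q
AVC is increasing in Q, so minimum AVC is at Q -> 0+.
Min AVC = 90
The firm should shut down if P < 90.

90


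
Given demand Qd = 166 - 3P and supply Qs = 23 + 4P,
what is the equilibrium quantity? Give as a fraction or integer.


First find equilibrium price:
166 - 3P = 23 + 4P
P* = 143/7 = 143/7
Then substitute into demand:
Q* = 166 - 3 * 143/7 = 733/7

733/7


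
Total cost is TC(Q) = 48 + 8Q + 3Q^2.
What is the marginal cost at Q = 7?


MC = dTC/dQ = 8 + 2*3*Q
At Q = 7:
MC = 8 + 6*7
MC = 8 + 42 = 50

50


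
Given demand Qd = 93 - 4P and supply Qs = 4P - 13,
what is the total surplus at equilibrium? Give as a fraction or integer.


Find equilibrium: 93 - 4P = 4P - 13
93 + 13 = 8P
P* = 106/8 = 53/4
Q* = 4*53/4 - 13 = 40
Inverse demand: P = 93/4 - Q/4, so P_max = 93/4
Inverse supply: P = 13/4 + Q/4, so P_min = 13/4
CS = (1/2) * 40 * (93/4 - 53/4) = 200
PS = (1/2) * 40 * (53/4 - 13/4) = 200
TS = CS + PS = 200 + 200 = 400

400


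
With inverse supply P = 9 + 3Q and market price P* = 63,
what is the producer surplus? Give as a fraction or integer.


Minimum supply price (at Q=0): P_min = 9
Quantity supplied at P* = 63:
Q* = (63 - 9)/3 = 18
PS = (1/2) * Q* * (P* - P_min)
PS = (1/2) * 18 * (63 - 9)
PS = (1/2) * 18 * 54 = 486

486


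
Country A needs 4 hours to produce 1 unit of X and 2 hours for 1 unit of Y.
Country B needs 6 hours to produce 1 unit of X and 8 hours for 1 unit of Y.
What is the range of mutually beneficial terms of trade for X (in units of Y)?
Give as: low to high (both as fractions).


Opportunity cost of X for Country A = hours_X / hours_Y = 4/2 = 2 units of Y
Opportunity cost of X for Country B = hours_X / hours_Y = 6/8 = 3/4 units of Y
Terms of trade must be between the two opportunity costs.
Range: 3/4 to 2

3/4 to 2


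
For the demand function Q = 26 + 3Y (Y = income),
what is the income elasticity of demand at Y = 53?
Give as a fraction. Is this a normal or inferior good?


dQ/dY = 3
At Y = 53: Q = 26 + 3*53 = 185
Ey = (dQ/dY)(Y/Q) = 3 * 53 / 185 = 159/185
Since Ey > 0, this is a normal good.

159/185 (normal good)


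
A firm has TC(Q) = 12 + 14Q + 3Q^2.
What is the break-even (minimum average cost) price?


AC(Q) = 12/Q + 14 + 3Q
To minimize: dAC/dQ = -12/Q^2 + 3 = 0
Q^2 = 12/3 = 4
Q* = 2
Min AC = 12/2 + 14 + 3*2
Min AC = 6 + 14 + 6 = 26

26


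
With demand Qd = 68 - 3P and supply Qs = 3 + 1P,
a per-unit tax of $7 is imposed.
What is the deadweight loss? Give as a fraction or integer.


Pre-tax equilibrium quantity: Q* = 77/4
Post-tax equilibrium quantity: Q_tax = 14
Reduction in quantity: Q* - Q_tax = 21/4
DWL = (1/2) * tax * (Q* - Q_tax)
DWL = (1/2) * 7 * 21/4 = 147/8

147/8


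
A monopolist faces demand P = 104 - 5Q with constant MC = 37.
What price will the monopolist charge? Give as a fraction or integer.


MR = 104 - 10Q
Set MR = MC: 104 - 10Q = 37
Q* = 67/10
Substitute into demand:
P* = 104 - 5*67/10 = 141/2

141/2


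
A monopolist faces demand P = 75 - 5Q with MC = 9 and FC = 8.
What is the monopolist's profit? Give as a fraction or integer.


MR = MC: 75 - 10Q = 9
Q* = 33/5
P* = 75 - 5*33/5 = 42
Profit = (P* - MC)*Q* - FC
= (42 - 9)*33/5 - 8
= 33*33/5 - 8
= 1089/5 - 8 = 1049/5

1049/5


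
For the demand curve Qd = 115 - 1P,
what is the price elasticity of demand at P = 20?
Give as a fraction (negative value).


dQ/dP = -1
At P = 20: Q = 115 - 1*20 = 95
E = (dQ/dP)(P/Q) = (-1)(20/95) = -4/19

-4/19


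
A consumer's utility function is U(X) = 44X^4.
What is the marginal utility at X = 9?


MU = dU/dX = 44*4*X^(4-1)
MU = 176*X^3
At X = 9:
MU = 176 * 9^3
MU = 176 * 729 = 128304

128304


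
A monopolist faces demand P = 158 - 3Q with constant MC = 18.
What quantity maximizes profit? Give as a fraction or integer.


TR = P*Q = (158 - 3Q)Q = 158Q - 3Q^2
MR = dTR/dQ = 158 - 6Q
Set MR = MC:
158 - 6Q = 18
140 = 6Q
Q* = 140/6 = 70/3

70/3


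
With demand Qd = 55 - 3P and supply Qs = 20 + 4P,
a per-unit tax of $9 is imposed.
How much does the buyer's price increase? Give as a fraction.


With a per-unit tax, the buyer's price increase depends on relative slopes.
Supply slope: d = 4, Demand slope: b = 3
Buyer's price increase = d * tax / (b + d)
= 4 * 9 / (3 + 4)
= 36 / 7 = 36/7

36/7


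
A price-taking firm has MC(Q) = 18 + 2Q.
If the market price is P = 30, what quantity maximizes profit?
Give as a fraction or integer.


In perfect competition, profit is maximized where P = MC.
30 = 18 + 2Q
12 = 2Q
Q* = 12/2 = 6

6


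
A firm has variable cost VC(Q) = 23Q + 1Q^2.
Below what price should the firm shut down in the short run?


AVC(Q) = VC(Q)/Q = 23 + 1Q
AVC is increasing in Q, so minimum AVC is at Q -> 0+.
Min AVC = 23
The firm should shut down if P < 23.

23


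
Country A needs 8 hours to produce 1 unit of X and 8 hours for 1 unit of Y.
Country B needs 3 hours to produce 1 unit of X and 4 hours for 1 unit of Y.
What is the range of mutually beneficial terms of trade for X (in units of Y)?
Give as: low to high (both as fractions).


Opportunity cost of X for Country A = hours_X / hours_Y = 8/8 = 1 units of Y
Opportunity cost of X for Country B = hours_X / hours_Y = 3/4 = 3/4 units of Y
Terms of trade must be between the two opportunity costs.
Range: 3/4 to 1

3/4 to 1


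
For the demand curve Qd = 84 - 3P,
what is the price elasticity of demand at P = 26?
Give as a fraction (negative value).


dQ/dP = -3
At P = 26: Q = 84 - 3*26 = 6
E = (dQ/dP)(P/Q) = (-3)(26/6) = -13

-13


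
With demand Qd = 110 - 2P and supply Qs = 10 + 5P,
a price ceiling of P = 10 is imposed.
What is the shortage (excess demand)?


At P = 10:
Qd = 110 - 2*10 = 90
Qs = 10 + 5*10 = 60
Shortage = Qd - Qs = 90 - 60 = 30

30


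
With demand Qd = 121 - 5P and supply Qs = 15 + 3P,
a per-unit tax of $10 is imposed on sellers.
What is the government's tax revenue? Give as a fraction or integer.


With tax on sellers, new supply: Qs' = 15 + 3(P - 10)
= 3P - 15
New equilibrium quantity:
Q_new = 36
Tax revenue = tax * Q_new = 10 * 36 = 360

360


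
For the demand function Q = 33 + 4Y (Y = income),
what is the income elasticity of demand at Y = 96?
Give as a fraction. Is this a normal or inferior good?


dQ/dY = 4
At Y = 96: Q = 33 + 4*96 = 417
Ey = (dQ/dY)(Y/Q) = 4 * 96 / 417 = 128/139
Since Ey > 0, this is a normal good.

128/139 (normal good)


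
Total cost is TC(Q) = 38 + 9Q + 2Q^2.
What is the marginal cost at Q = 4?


MC = dTC/dQ = 9 + 2*2*Q
At Q = 4:
MC = 9 + 4*4
MC = 9 + 16 = 25

25


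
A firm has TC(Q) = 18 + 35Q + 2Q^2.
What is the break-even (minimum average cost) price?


AC(Q) = 18/Q + 35 + 2Q
To minimize: dAC/dQ = -18/Q^2 + 2 = 0
Q^2 = 18/2 = 9
Q* = 3
Min AC = 18/3 + 35 + 2*3
Min AC = 6 + 35 + 6 = 47

47


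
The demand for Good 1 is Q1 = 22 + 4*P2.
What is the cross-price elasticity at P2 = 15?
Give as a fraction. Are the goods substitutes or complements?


dQ1/dP2 = 4
At P2 = 15: Q1 = 22 + 4*15 = 82
Exy = (dQ1/dP2)(P2/Q1) = 4 * 15 / 82 = 30/41
Since Exy > 0, the goods are substitutes.

30/41 (substitutes)


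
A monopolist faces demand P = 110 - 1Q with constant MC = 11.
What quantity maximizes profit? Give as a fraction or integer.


TR = P*Q = (110 - 1Q)Q = 110Q - 1Q^2
MR = dTR/dQ = 110 - 2Q
Set MR = MC:
110 - 2Q = 11
99 = 2Q
Q* = 99/2 = 99/2

99/2


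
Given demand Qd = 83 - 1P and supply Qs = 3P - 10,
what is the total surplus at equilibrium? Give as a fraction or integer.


Find equilibrium: 83 - 1P = 3P - 10
83 + 10 = 4P
P* = 93/4 = 93/4
Q* = 3*93/4 - 10 = 239/4
Inverse demand: P = 83 - Q/1, so P_max = 83
Inverse supply: P = 10/3 + Q/3, so P_min = 10/3
CS = (1/2) * 239/4 * (83 - 93/4) = 57121/32
PS = (1/2) * 239/4 * (93/4 - 10/3) = 57121/96
TS = CS + PS = 57121/32 + 57121/96 = 57121/24

57121/24


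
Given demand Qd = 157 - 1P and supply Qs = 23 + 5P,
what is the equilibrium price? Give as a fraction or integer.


At equilibrium, Qd = Qs.
157 - 1P = 23 + 5P
157 - 23 = 1P + 5P
134 = 6P
P* = 134/6 = 67/3

67/3


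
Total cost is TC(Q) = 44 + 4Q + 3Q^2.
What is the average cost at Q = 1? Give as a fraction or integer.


TC(1) = 44 + 4*1 + 3*1^2
TC(1) = 44 + 4 + 3 = 51
AC = TC/Q = 51/1 = 51

51


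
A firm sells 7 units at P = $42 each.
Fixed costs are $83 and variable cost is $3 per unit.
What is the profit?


Total Revenue = P * Q = 42 * 7 = $294
Total Cost = FC + VC*Q = 83 + 3*7 = $104
Profit = TR - TC = 294 - 104 = $190

$190


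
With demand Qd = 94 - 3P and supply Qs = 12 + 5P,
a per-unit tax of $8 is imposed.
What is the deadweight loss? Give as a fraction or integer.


Pre-tax equilibrium quantity: Q* = 253/4
Post-tax equilibrium quantity: Q_tax = 193/4
Reduction in quantity: Q* - Q_tax = 15
DWL = (1/2) * tax * (Q* - Q_tax)
DWL = (1/2) * 8 * 15 = 60

60


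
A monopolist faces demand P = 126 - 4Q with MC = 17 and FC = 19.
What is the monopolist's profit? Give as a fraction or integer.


MR = MC: 126 - 8Q = 17
Q* = 109/8
P* = 126 - 4*109/8 = 143/2
Profit = (P* - MC)*Q* - FC
= (143/2 - 17)*109/8 - 19
= 109/2*109/8 - 19
= 11881/16 - 19 = 11577/16

11577/16


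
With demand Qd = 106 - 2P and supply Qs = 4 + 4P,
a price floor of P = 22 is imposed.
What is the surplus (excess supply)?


At P = 22:
Qd = 106 - 2*22 = 62
Qs = 4 + 4*22 = 92
Surplus = Qs - Qd = 92 - 62 = 30

30


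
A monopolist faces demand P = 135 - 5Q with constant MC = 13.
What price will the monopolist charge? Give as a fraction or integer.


MR = 135 - 10Q
Set MR = MC: 135 - 10Q = 13
Q* = 61/5
Substitute into demand:
P* = 135 - 5*61/5 = 74

74


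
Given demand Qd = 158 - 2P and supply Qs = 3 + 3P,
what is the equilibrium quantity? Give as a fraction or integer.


First find equilibrium price:
158 - 2P = 3 + 3P
P* = 155/5 = 31
Then substitute into demand:
Q* = 158 - 2 * 31 = 96

96


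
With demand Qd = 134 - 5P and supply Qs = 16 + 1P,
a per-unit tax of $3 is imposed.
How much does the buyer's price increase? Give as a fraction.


With a per-unit tax, the buyer's price increase depends on relative slopes.
Supply slope: d = 1, Demand slope: b = 5
Buyer's price increase = d * tax / (b + d)
= 1 * 3 / (5 + 1)
= 3 / 6 = 1/2

1/2


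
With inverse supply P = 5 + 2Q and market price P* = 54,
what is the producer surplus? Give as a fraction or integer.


Minimum supply price (at Q=0): P_min = 5
Quantity supplied at P* = 54:
Q* = (54 - 5)/2 = 49/2
PS = (1/2) * Q* * (P* - P_min)
PS = (1/2) * 49/2 * (54 - 5)
PS = (1/2) * 49/2 * 49 = 2401/4

2401/4


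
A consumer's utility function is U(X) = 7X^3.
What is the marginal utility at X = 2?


MU = dU/dX = 7*3*X^(3-1)
MU = 21*X^2
At X = 2:
MU = 21 * 2^2
MU = 21 * 4 = 84

84


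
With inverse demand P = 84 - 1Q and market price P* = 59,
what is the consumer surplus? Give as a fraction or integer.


Maximum willingness to pay (at Q=0): P_max = 84
Quantity demanded at P* = 59:
Q* = (84 - 59)/1 = 25
CS = (1/2) * Q* * (P_max - P*)
CS = (1/2) * 25 * (84 - 59)
CS = (1/2) * 25 * 25 = 625/2

625/2


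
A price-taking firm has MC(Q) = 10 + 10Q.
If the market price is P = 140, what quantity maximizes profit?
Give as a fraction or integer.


In perfect competition, profit is maximized where P = MC.
140 = 10 + 10Q
130 = 10Q
Q* = 130/10 = 13

13


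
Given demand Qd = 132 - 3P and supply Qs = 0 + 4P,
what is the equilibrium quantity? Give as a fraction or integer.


First find equilibrium price:
132 - 3P = 0 + 4P
P* = 132/7 = 132/7
Then substitute into demand:
Q* = 132 - 3 * 132/7 = 528/7

528/7


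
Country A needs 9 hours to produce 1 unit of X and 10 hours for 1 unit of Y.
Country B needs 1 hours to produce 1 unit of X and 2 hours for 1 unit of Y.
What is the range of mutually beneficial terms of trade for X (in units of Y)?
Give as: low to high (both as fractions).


Opportunity cost of X for Country A = hours_X / hours_Y = 9/10 = 9/10 units of Y
Opportunity cost of X for Country B = hours_X / hours_Y = 1/2 = 1/2 units of Y
Terms of trade must be between the two opportunity costs.
Range: 1/2 to 9/10

1/2 to 9/10


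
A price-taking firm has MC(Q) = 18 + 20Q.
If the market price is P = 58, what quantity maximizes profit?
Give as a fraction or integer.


In perfect competition, profit is maximized where P = MC.
58 = 18 + 20Q
40 = 20Q
Q* = 40/20 = 2

2


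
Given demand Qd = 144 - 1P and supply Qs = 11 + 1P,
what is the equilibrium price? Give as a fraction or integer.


At equilibrium, Qd = Qs.
144 - 1P = 11 + 1P
144 - 11 = 1P + 1P
133 = 2P
P* = 133/2 = 133/2

133/2


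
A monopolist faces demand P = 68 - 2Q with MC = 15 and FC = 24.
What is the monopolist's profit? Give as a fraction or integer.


MR = MC: 68 - 4Q = 15
Q* = 53/4
P* = 68 - 2*53/4 = 83/2
Profit = (P* - MC)*Q* - FC
= (83/2 - 15)*53/4 - 24
= 53/2*53/4 - 24
= 2809/8 - 24 = 2617/8

2617/8


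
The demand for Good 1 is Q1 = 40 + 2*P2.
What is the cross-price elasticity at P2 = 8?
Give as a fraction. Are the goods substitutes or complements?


dQ1/dP2 = 2
At P2 = 8: Q1 = 40 + 2*8 = 56
Exy = (dQ1/dP2)(P2/Q1) = 2 * 8 / 56 = 2/7
Since Exy > 0, the goods are substitutes.

2/7 (substitutes)


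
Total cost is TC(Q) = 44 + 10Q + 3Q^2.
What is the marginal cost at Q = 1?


MC = dTC/dQ = 10 + 2*3*Q
At Q = 1:
MC = 10 + 6*1
MC = 10 + 6 = 16

16


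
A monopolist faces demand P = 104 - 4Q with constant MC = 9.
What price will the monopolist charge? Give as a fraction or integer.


MR = 104 - 8Q
Set MR = MC: 104 - 8Q = 9
Q* = 95/8
Substitute into demand:
P* = 104 - 4*95/8 = 113/2

113/2


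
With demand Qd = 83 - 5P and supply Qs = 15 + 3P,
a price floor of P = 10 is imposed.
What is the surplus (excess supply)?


At P = 10:
Qd = 83 - 5*10 = 33
Qs = 15 + 3*10 = 45
Surplus = Qs - Qd = 45 - 33 = 12

12


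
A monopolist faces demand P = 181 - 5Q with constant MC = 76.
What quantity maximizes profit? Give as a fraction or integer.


TR = P*Q = (181 - 5Q)Q = 181Q - 5Q^2
MR = dTR/dQ = 181 - 10Q
Set MR = MC:
181 - 10Q = 76
105 = 10Q
Q* = 105/10 = 21/2

21/2


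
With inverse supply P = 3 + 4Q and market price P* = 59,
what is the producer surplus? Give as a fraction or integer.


Minimum supply price (at Q=0): P_min = 3
Quantity supplied at P* = 59:
Q* = (59 - 3)/4 = 14
PS = (1/2) * Q* * (P* - P_min)
PS = (1/2) * 14 * (59 - 3)
PS = (1/2) * 14 * 56 = 392

392


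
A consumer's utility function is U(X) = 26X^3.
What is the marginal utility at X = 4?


MU = dU/dX = 26*3*X^(3-1)
MU = 78*X^2
At X = 4:
MU = 78 * 4^2
MU = 78 * 16 = 1248

1248


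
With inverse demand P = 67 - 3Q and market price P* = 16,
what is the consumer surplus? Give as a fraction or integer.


Maximum willingness to pay (at Q=0): P_max = 67
Quantity demanded at P* = 16:
Q* = (67 - 16)/3 = 17
CS = (1/2) * Q* * (P_max - P*)
CS = (1/2) * 17 * (67 - 16)
CS = (1/2) * 17 * 51 = 867/2

867/2


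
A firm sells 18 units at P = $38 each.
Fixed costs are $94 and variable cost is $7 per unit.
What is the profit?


Total Revenue = P * Q = 38 * 18 = $684
Total Cost = FC + VC*Q = 94 + 7*18 = $220
Profit = TR - TC = 684 - 220 = $464

$464


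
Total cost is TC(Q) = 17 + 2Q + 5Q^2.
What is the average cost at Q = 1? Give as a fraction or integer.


TC(1) = 17 + 2*1 + 5*1^2
TC(1) = 17 + 2 + 5 = 24
AC = TC/Q = 24/1 = 24

24


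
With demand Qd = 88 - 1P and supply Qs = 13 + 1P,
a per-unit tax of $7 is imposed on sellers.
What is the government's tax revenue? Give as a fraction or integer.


With tax on sellers, new supply: Qs' = 13 + 1(P - 7)
= 6 + 1P
New equilibrium quantity:
Q_new = 47
Tax revenue = tax * Q_new = 7 * 47 = 329

329


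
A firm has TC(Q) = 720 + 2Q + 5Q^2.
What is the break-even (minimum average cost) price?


AC(Q) = 720/Q + 2 + 5Q
To minimize: dAC/dQ = -720/Q^2 + 5 = 0
Q^2 = 720/5 = 144
Q* = 12
Min AC = 720/12 + 2 + 5*12
Min AC = 60 + 2 + 60 = 122

122


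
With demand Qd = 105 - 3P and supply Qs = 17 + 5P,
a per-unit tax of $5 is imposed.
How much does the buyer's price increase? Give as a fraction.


With a per-unit tax, the buyer's price increase depends on relative slopes.
Supply slope: d = 5, Demand slope: b = 3
Buyer's price increase = d * tax / (b + d)
= 5 * 5 / (3 + 5)
= 25 / 8 = 25/8

25/8


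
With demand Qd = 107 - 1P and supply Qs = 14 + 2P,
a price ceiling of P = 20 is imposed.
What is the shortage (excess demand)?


At P = 20:
Qd = 107 - 1*20 = 87
Qs = 14 + 2*20 = 54
Shortage = Qd - Qs = 87 - 54 = 33

33


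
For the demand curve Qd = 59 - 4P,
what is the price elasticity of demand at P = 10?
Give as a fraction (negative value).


dQ/dP = -4
At P = 10: Q = 59 - 4*10 = 19
E = (dQ/dP)(P/Q) = (-4)(10/19) = -40/19

-40/19


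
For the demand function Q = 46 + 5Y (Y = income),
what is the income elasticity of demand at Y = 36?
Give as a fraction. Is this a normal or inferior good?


dQ/dY = 5
At Y = 36: Q = 46 + 5*36 = 226
Ey = (dQ/dY)(Y/Q) = 5 * 36 / 226 = 90/113
Since Ey > 0, this is a normal good.

90/113 (normal good)


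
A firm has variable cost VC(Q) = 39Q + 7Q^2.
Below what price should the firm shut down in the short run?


AVC(Q) = VC(Q)/Q = 39 + 7Q
AVC is increasing in Q, so minimum AVC is at Q -> 0+.
Min AVC = 39
The firm should shut down if P < 39.

39


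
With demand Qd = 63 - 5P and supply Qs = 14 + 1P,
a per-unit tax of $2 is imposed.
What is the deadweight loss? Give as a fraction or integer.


Pre-tax equilibrium quantity: Q* = 133/6
Post-tax equilibrium quantity: Q_tax = 41/2
Reduction in quantity: Q* - Q_tax = 5/3
DWL = (1/2) * tax * (Q* - Q_tax)
DWL = (1/2) * 2 * 5/3 = 5/3

5/3


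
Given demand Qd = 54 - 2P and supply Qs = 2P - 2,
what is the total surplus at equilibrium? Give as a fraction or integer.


Find equilibrium: 54 - 2P = 2P - 2
54 + 2 = 4P
P* = 56/4 = 14
Q* = 2*14 - 2 = 26
Inverse demand: P = 27 - Q/2, so P_max = 27
Inverse supply: P = 1 + Q/2, so P_min = 1
CS = (1/2) * 26 * (27 - 14) = 169
PS = (1/2) * 26 * (14 - 1) = 169
TS = CS + PS = 169 + 169 = 338

338


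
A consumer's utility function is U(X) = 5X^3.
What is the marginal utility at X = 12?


MU = dU/dX = 5*3*X^(3-1)
MU = 15*X^2
At X = 12:
MU = 15 * 12^2
MU = 15 * 144 = 2160

2160


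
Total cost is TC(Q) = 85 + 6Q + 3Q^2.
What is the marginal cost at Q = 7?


MC = dTC/dQ = 6 + 2*3*Q
At Q = 7:
MC = 6 + 6*7
MC = 6 + 42 = 48

48


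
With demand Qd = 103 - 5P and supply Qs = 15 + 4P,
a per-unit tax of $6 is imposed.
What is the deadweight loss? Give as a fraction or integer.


Pre-tax equilibrium quantity: Q* = 487/9
Post-tax equilibrium quantity: Q_tax = 367/9
Reduction in quantity: Q* - Q_tax = 40/3
DWL = (1/2) * tax * (Q* - Q_tax)
DWL = (1/2) * 6 * 40/3 = 40

40


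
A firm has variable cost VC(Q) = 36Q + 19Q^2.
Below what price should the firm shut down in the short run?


AVC(Q) = VC(Q)/Q = 36 + 19Q
AVC is increasing in Q, so minimum AVC is at Q -> 0+.
Min AVC = 36
The firm should shut down if P < 36.

36


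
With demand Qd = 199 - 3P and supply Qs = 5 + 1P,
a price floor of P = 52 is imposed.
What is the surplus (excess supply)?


At P = 52:
Qd = 199 - 3*52 = 43
Qs = 5 + 1*52 = 57
Surplus = Qs - Qd = 57 - 43 = 14

14


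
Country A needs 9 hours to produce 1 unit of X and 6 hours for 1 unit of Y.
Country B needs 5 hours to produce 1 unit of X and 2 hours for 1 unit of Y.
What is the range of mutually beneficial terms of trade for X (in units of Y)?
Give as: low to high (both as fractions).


Opportunity cost of X for Country A = hours_X / hours_Y = 9/6 = 3/2 units of Y
Opportunity cost of X for Country B = hours_X / hours_Y = 5/2 = 5/2 units of Y
Terms of trade must be between the two opportunity costs.
Range: 3/2 to 5/2

3/2 to 5/2


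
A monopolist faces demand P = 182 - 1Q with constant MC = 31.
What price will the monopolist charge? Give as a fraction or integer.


MR = 182 - 2Q
Set MR = MC: 182 - 2Q = 31
Q* = 151/2
Substitute into demand:
P* = 182 - 1*151/2 = 213/2

213/2


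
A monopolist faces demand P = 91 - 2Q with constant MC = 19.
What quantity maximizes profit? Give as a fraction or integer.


TR = P*Q = (91 - 2Q)Q = 91Q - 2Q^2
MR = dTR/dQ = 91 - 4Q
Set MR = MC:
91 - 4Q = 19
72 = 4Q
Q* = 72/4 = 18

18


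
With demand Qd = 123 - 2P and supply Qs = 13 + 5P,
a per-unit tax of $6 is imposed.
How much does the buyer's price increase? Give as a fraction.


With a per-unit tax, the buyer's price increase depends on relative slopes.
Supply slope: d = 5, Demand slope: b = 2
Buyer's price increase = d * tax / (b + d)
= 5 * 6 / (2 + 5)
= 30 / 7 = 30/7

30/7


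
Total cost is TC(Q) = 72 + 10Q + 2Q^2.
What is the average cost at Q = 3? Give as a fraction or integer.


TC(3) = 72 + 10*3 + 2*3^2
TC(3) = 72 + 30 + 18 = 120
AC = TC/Q = 120/3 = 40

40


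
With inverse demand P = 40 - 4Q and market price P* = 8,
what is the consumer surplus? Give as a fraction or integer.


Maximum willingness to pay (at Q=0): P_max = 40
Quantity demanded at P* = 8:
Q* = (40 - 8)/4 = 8
CS = (1/2) * Q* * (P_max - P*)
CS = (1/2) * 8 * (40 - 8)
CS = (1/2) * 8 * 32 = 128

128


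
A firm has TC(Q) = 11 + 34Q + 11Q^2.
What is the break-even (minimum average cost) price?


AC(Q) = 11/Q + 34 + 11Q
To minimize: dAC/dQ = -11/Q^2 + 11 = 0
Q^2 = 11/11 = 1
Q* = 1
Min AC = 11/1 + 34 + 11*1
Min AC = 11 + 34 + 11 = 56

56


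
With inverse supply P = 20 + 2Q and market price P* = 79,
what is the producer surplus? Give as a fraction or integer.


Minimum supply price (at Q=0): P_min = 20
Quantity supplied at P* = 79:
Q* = (79 - 20)/2 = 59/2
PS = (1/2) * Q* * (P* - P_min)
PS = (1/2) * 59/2 * (79 - 20)
PS = (1/2) * 59/2 * 59 = 3481/4

3481/4


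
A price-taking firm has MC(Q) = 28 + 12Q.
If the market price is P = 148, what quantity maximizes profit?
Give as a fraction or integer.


In perfect competition, profit is maximized where P = MC.
148 = 28 + 12Q
120 = 12Q
Q* = 120/12 = 10

10


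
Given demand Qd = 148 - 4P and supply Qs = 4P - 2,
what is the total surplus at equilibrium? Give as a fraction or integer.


Find equilibrium: 148 - 4P = 4P - 2
148 + 2 = 8P
P* = 150/8 = 75/4
Q* = 4*75/4 - 2 = 73
Inverse demand: P = 37 - Q/4, so P_max = 37
Inverse supply: P = 1/2 + Q/4, so P_min = 1/2
CS = (1/2) * 73 * (37 - 75/4) = 5329/8
PS = (1/2) * 73 * (75/4 - 1/2) = 5329/8
TS = CS + PS = 5329/8 + 5329/8 = 5329/4

5329/4


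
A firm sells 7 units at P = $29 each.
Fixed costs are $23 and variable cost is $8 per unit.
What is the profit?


Total Revenue = P * Q = 29 * 7 = $203
Total Cost = FC + VC*Q = 23 + 8*7 = $79
Profit = TR - TC = 203 - 79 = $124

$124


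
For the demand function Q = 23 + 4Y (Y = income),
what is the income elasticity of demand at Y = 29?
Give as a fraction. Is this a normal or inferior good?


dQ/dY = 4
At Y = 29: Q = 23 + 4*29 = 139
Ey = (dQ/dY)(Y/Q) = 4 * 29 / 139 = 116/139
Since Ey > 0, this is a normal good.

116/139 (normal good)


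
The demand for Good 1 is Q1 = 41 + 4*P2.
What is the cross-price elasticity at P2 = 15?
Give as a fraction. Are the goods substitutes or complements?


dQ1/dP2 = 4
At P2 = 15: Q1 = 41 + 4*15 = 101
Exy = (dQ1/dP2)(P2/Q1) = 4 * 15 / 101 = 60/101
Since Exy > 0, the goods are substitutes.

60/101 (substitutes)


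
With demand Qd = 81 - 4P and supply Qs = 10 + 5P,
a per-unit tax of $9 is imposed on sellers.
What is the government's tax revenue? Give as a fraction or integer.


With tax on sellers, new supply: Qs' = 10 + 5(P - 9)
= 5P - 35
New equilibrium quantity:
Q_new = 265/9
Tax revenue = tax * Q_new = 9 * 265/9 = 265

265


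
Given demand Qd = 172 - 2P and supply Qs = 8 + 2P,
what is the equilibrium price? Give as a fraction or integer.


At equilibrium, Qd = Qs.
172 - 2P = 8 + 2P
172 - 8 = 2P + 2P
164 = 4P
P* = 164/4 = 41

41


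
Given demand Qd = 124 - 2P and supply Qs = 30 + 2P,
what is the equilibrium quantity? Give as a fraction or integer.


First find equilibrium price:
124 - 2P = 30 + 2P
P* = 94/4 = 47/2
Then substitute into demand:
Q* = 124 - 2 * 47/2 = 77

77


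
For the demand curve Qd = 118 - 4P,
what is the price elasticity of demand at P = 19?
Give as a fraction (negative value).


dQ/dP = -4
At P = 19: Q = 118 - 4*19 = 42
E = (dQ/dP)(P/Q) = (-4)(19/42) = -38/21

-38/21


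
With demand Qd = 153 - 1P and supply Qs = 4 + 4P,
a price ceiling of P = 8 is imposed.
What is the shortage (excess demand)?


At P = 8:
Qd = 153 - 1*8 = 145
Qs = 4 + 4*8 = 36
Shortage = Qd - Qs = 145 - 36 = 109

109


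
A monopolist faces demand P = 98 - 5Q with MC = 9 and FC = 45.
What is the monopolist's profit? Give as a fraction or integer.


MR = MC: 98 - 10Q = 9
Q* = 89/10
P* = 98 - 5*89/10 = 107/2
Profit = (P* - MC)*Q* - FC
= (107/2 - 9)*89/10 - 45
= 89/2*89/10 - 45
= 7921/20 - 45 = 7021/20

7021/20


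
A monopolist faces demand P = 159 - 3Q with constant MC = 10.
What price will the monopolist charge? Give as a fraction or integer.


MR = 159 - 6Q
Set MR = MC: 159 - 6Q = 10
Q* = 149/6
Substitute into demand:
P* = 159 - 3*149/6 = 169/2

169/2


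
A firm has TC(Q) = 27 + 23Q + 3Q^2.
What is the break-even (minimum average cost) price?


AC(Q) = 27/Q + 23 + 3Q
To minimize: dAC/dQ = -27/Q^2 + 3 = 0
Q^2 = 27/3 = 9
Q* = 3
Min AC = 27/3 + 23 + 3*3
Min AC = 9 + 23 + 9 = 41

41


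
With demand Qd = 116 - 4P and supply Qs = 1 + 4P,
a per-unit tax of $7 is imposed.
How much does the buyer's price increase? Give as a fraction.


With a per-unit tax, the buyer's price increase depends on relative slopes.
Supply slope: d = 4, Demand slope: b = 4
Buyer's price increase = d * tax / (b + d)
= 4 * 7 / (4 + 4)
= 28 / 8 = 7/2

7/2


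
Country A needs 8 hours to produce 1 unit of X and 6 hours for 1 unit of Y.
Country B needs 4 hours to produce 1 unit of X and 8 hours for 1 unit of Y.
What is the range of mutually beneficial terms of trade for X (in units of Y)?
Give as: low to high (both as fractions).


Opportunity cost of X for Country A = hours_X / hours_Y = 8/6 = 4/3 units of Y
Opportunity cost of X for Country B = hours_X / hours_Y = 4/8 = 1/2 units of Y
Terms of trade must be between the two opportunity costs.
Range: 1/2 to 4/3

1/2 to 4/3


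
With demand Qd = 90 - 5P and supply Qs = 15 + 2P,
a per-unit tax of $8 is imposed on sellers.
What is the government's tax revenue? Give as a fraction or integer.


With tax on sellers, new supply: Qs' = 15 + 2(P - 8)
= 2P - 1
New equilibrium quantity:
Q_new = 25
Tax revenue = tax * Q_new = 8 * 25 = 200

200


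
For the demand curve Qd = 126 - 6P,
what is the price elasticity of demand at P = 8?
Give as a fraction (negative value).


dQ/dP = -6
At P = 8: Q = 126 - 6*8 = 78
E = (dQ/dP)(P/Q) = (-6)(8/78) = -8/13

-8/13


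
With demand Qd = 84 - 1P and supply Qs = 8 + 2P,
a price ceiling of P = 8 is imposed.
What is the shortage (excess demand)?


At P = 8:
Qd = 84 - 1*8 = 76
Qs = 8 + 2*8 = 24
Shortage = Qd - Qs = 76 - 24 = 52

52


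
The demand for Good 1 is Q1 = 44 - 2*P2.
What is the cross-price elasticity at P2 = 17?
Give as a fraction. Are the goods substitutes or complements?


dQ1/dP2 = -2
At P2 = 17: Q1 = 44 - 2*17 = 10
Exy = (dQ1/dP2)(P2/Q1) = -2 * 17 / 10 = -17/5
Since Exy < 0, the goods are complements.

-17/5 (complements)


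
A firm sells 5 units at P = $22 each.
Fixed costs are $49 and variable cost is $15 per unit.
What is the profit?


Total Revenue = P * Q = 22 * 5 = $110
Total Cost = FC + VC*Q = 49 + 15*5 = $124
Profit = TR - TC = 110 - 124 = $-14

$-14


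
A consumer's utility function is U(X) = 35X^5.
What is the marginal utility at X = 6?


MU = dU/dX = 35*5*X^(5-1)
MU = 175*X^4
At X = 6:
MU = 175 * 6^4
MU = 175 * 1296 = 226800

226800


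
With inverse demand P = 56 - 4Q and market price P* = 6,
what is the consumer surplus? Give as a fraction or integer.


Maximum willingness to pay (at Q=0): P_max = 56
Quantity demanded at P* = 6:
Q* = (56 - 6)/4 = 25/2
CS = (1/2) * Q* * (P_max - P*)
CS = (1/2) * 25/2 * (56 - 6)
CS = (1/2) * 25/2 * 50 = 625/2

625/2


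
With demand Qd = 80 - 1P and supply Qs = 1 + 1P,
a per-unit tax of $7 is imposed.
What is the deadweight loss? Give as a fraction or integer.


Pre-tax equilibrium quantity: Q* = 81/2
Post-tax equilibrium quantity: Q_tax = 37
Reduction in quantity: Q* - Q_tax = 7/2
DWL = (1/2) * tax * (Q* - Q_tax)
DWL = (1/2) * 7 * 7/2 = 49/4

49/4


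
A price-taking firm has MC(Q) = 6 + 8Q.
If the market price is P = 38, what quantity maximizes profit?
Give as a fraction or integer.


In perfect competition, profit is maximized where P = MC.
38 = 6 + 8Q
32 = 8Q
Q* = 32/8 = 4

4


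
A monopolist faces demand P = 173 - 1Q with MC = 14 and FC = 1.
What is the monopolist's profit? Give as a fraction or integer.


MR = MC: 173 - 2Q = 14
Q* = 159/2
P* = 173 - 1*159/2 = 187/2
Profit = (P* - MC)*Q* - FC
= (187/2 - 14)*159/2 - 1
= 159/2*159/2 - 1
= 25281/4 - 1 = 25277/4

25277/4


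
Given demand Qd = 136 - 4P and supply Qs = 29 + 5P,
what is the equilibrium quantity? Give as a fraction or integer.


First find equilibrium price:
136 - 4P = 29 + 5P
P* = 107/9 = 107/9
Then substitute into demand:
Q* = 136 - 4 * 107/9 = 796/9

796/9


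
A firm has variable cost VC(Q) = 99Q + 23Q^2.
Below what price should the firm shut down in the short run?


AVC(Q) = VC(Q)/Q = 99 + 23Q
AVC is increasing in Q, so minimum AVC is at Q -> 0+.
Min AVC = 99
The firm should shut down if P < 99.

99


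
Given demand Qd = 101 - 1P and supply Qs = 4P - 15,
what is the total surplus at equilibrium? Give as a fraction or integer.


Find equilibrium: 101 - 1P = 4P - 15
101 + 15 = 5P
P* = 116/5 = 116/5
Q* = 4*116/5 - 15 = 389/5
Inverse demand: P = 101 - Q/1, so P_max = 101
Inverse supply: P = 15/4 + Q/4, so P_min = 15/4
CS = (1/2) * 389/5 * (101 - 116/5) = 151321/50
PS = (1/2) * 389/5 * (116/5 - 15/4) = 151321/200
TS = CS + PS = 151321/50 + 151321/200 = 151321/40

151321/40


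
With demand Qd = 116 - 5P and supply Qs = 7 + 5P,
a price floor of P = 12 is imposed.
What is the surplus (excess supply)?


At P = 12:
Qd = 116 - 5*12 = 56
Qs = 7 + 5*12 = 67
Surplus = Qs - Qd = 67 - 56 = 11

11


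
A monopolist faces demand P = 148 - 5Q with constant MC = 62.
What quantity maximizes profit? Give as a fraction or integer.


TR = P*Q = (148 - 5Q)Q = 148Q - 5Q^2
MR = dTR/dQ = 148 - 10Q
Set MR = MC:
148 - 10Q = 62
86 = 10Q
Q* = 86/10 = 43/5

43/5


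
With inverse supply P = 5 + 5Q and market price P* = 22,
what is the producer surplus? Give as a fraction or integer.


Minimum supply price (at Q=0): P_min = 5
Quantity supplied at P* = 22:
Q* = (22 - 5)/5 = 17/5
PS = (1/2) * Q* * (P* - P_min)
PS = (1/2) * 17/5 * (22 - 5)
PS = (1/2) * 17/5 * 17 = 289/10

289/10


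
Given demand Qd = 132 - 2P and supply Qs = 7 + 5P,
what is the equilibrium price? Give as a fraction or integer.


At equilibrium, Qd = Qs.
132 - 2P = 7 + 5P
132 - 7 = 2P + 5P
125 = 7P
P* = 125/7 = 125/7

125/7


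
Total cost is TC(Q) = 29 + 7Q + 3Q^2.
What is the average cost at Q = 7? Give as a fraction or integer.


TC(7) = 29 + 7*7 + 3*7^2
TC(7) = 29 + 49 + 147 = 225
AC = TC/Q = 225/7 = 225/7

225/7


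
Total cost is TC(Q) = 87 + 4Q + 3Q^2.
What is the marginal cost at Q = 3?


MC = dTC/dQ = 4 + 2*3*Q
At Q = 3:
MC = 4 + 6*3
MC = 4 + 18 = 22

22


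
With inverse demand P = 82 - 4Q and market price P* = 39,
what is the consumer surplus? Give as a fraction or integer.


Maximum willingness to pay (at Q=0): P_max = 82
Quantity demanded at P* = 39:
Q* = (82 - 39)/4 = 43/4
CS = (1/2) * Q* * (P_max - P*)
CS = (1/2) * 43/4 * (82 - 39)
CS = (1/2) * 43/4 * 43 = 1849/8

1849/8


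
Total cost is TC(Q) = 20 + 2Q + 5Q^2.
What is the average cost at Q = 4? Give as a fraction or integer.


TC(4) = 20 + 2*4 + 5*4^2
TC(4) = 20 + 8 + 80 = 108
AC = TC/Q = 108/4 = 27

27


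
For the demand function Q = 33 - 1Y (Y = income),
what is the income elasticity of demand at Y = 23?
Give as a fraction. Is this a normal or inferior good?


dQ/dY = -1
At Y = 23: Q = 33 - 1*23 = 10
Ey = (dQ/dY)(Y/Q) = -1 * 23 / 10 = -23/10
Since Ey < 0, this is a inferior good.

-23/10 (inferior good)


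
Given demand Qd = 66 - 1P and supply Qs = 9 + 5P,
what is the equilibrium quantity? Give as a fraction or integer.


First find equilibrium price:
66 - 1P = 9 + 5P
P* = 57/6 = 19/2
Then substitute into demand:
Q* = 66 - 1 * 19/2 = 113/2

113/2


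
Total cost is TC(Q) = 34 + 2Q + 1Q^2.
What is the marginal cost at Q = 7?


MC = dTC/dQ = 2 + 2*1*Q
At Q = 7:
MC = 2 + 2*7
MC = 2 + 14 = 16

16


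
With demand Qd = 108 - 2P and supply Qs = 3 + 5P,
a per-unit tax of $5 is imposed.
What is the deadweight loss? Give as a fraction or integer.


Pre-tax equilibrium quantity: Q* = 78
Post-tax equilibrium quantity: Q_tax = 496/7
Reduction in quantity: Q* - Q_tax = 50/7
DWL = (1/2) * tax * (Q* - Q_tax)
DWL = (1/2) * 5 * 50/7 = 125/7

125/7


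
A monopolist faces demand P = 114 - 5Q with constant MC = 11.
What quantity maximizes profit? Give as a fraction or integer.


TR = P*Q = (114 - 5Q)Q = 114Q - 5Q^2
MR = dTR/dQ = 114 - 10Q
Set MR = MC:
114 - 10Q = 11
103 = 10Q
Q* = 103/10 = 103/10

103/10


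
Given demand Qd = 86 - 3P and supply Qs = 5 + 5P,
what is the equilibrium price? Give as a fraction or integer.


At equilibrium, Qd = Qs.
86 - 3P = 5 + 5P
86 - 5 = 3P + 5P
81 = 8P
P* = 81/8 = 81/8

81/8


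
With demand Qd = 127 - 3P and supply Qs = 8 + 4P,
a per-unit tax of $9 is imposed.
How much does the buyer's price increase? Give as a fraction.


With a per-unit tax, the buyer's price increase depends on relative slopes.
Supply slope: d = 4, Demand slope: b = 3
Buyer's price increase = d * tax / (b + d)
= 4 * 9 / (3 + 4)
= 36 / 7 = 36/7

36/7


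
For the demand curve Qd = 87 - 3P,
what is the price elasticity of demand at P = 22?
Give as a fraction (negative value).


dQ/dP = -3
At P = 22: Q = 87 - 3*22 = 21
E = (dQ/dP)(P/Q) = (-3)(22/21) = -22/7

-22/7
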